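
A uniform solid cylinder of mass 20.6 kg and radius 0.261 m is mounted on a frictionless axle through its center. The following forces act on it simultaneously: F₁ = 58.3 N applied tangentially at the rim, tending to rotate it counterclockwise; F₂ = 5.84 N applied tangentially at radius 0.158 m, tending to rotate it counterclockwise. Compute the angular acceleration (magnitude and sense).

I = ½MR² = (1/2)(20.6)(0.261)² = 0.7016 kg·m².
Taking counterclockwise as positive: τ₁ = +(58.3)(0.261) = +15.22 N·m; τ₂ = +(5.84)(0.158) = +0.9227 N·m.
Net torque τ = 16.14 N·m.
α = τ/I = 16.14/0.7016 = 23.00 rad/s².

α ≈ 23.0 rad/s², counterclockwise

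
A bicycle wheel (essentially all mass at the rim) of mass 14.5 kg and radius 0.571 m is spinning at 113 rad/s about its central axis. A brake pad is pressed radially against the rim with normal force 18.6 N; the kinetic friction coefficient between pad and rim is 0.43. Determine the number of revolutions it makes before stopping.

≈ 1050 revolutions

I = MR² = (14.5)(0.571)² = 4.728 kg·m².
Friction force f = μN = (0.43)(18.6) = 7.998 N at the rim; torque magnitude τ = fR = 4.567 N·m, opposing ω.
|α| = τ/I = 4.567/4.728 = 0.9660 rad/s² (deceleration).
ω² = ω₀² − 2|α|θ with ω = 0 ⇒ θ = ω₀²/(2|α|) = 6609 rad = 1052 rev.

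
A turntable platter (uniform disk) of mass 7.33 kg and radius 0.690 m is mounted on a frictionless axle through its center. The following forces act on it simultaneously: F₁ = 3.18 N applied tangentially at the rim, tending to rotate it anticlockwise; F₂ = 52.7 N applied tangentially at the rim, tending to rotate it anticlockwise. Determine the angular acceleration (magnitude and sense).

I = ½MR² = (1/2)(7.33)(0.690)² = 1.745 kg·m².
Taking anticlockwise as positive: τ₁ = +(3.18)(0.690) = +2.194 N·m; τ₂ = +(52.7)(0.690) = +36.36 N·m.
Net torque τ = 38.56 N·m.
α = τ/I = 38.56/1.745 = 22.10 rad/s².

α ≈ 22.1 rad/s², anticlockwise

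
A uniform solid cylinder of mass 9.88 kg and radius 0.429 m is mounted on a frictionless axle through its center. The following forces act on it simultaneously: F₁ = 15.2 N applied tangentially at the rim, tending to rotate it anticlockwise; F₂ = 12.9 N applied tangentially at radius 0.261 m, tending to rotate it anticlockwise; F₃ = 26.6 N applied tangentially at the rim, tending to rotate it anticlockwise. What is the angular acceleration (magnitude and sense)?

I = ½MR² = (1/2)(9.88)(0.429)² = 0.9092 kg·m².
Taking anticlockwise as positive: τ₁ = +(15.2)(0.429) = +6.521 N·m; τ₂ = +(12.9)(0.261) = +3.367 N·m; τ₃ = +(26.6)(0.429) = +11.41 N·m.
Net torque τ = 21.30 N·m.
α = τ/I = 21.30/0.9092 = 23.43 rad/s².

α ≈ 23.4 rad/s², anticlockwise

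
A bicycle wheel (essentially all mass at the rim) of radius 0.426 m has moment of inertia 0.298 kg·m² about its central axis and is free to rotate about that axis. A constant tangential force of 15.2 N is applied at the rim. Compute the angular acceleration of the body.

τ = F R = (15.2)(0.426) = 6.475 N·m.
Newton's second law for rotation, τ = Iα, gives α = τ/I = 6.475/0.2980 = 21.73 rad/s².

α ≈ 21.7 rad/s²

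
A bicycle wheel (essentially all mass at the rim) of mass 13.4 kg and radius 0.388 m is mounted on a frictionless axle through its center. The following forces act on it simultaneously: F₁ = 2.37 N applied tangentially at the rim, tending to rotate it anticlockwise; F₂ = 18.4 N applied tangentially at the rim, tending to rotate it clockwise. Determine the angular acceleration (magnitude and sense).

α ≈ 3.08 rad/s², clockwise

I = MR² = (13.4)(0.388)² = 2.017 kg·m².
Taking anticlockwise as positive: τ₁ = +(2.37)(0.388) = +0.9196 N·m; τ₂ = −(18.4)(0.388) = −7.139 N·m.
Net torque τ = -6.220 N·m.
α = τ/I = -6.220/2.017 = -3.083 rad/s².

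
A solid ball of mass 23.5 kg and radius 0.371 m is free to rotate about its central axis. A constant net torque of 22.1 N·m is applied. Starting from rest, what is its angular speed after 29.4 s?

I = (2/5)MR² = (2/5)(23.5)(0.371)² = 1.294 kg·m².
α = τ/I = 22.1/1.294 = 17.08 rad/s².
ω = ω₀ + αt = 0 + (17.08)(29.4) = 502.2 rad/s.

ω ≈ 502 rad/s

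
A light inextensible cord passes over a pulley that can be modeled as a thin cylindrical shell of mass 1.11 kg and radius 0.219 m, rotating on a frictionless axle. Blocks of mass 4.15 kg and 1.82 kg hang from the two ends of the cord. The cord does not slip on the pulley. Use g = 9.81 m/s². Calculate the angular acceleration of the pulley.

α ≈ 14.7 rad/s²

I = MR² = (1.11)(0.219)² = 0.05324 kg·m².
Heavier block: m₁g − T₁ = m₁a. Lighter block: T₂ − m₂g = m₂a.
Pulley: (T₁ − T₂)R = Iα = I(a/R), so T₁ − T₂ = (I/R²)a = 1·M_p a = 1.110·a.
Adding the three: (m₁ − m₂)g = (m₁ + m₂ + 1.110)a, so a = (4.15 − 1.82)(9.81)/(4.15 + 1.82 + 1.110) = 3.228 m/s².
α = a/R = 3.228/0.219 = 14.74 rad/s².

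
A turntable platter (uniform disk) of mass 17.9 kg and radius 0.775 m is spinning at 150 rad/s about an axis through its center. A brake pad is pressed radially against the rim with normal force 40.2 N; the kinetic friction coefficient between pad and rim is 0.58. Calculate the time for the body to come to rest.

t ≈ 44.6 s

I = ½MR² = (1/2)(17.9)(0.775)² = 5.376 kg·m².
Friction force f = μN = (0.58)(40.2) = 23.32 N at the rim; torque magnitude τ = fR = 18.07 N·m, opposing ω.
|α| = τ/I = 18.07/5.376 = 3.361 rad/s² (deceleration).
0 = ω₀ − |α|t ⇒ t = ω₀/|α| = 150/3.361 = 44.62 s.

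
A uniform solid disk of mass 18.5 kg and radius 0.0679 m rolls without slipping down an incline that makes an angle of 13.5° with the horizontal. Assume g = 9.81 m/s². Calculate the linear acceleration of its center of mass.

Translation along the incline: Mg sinθ − f = Ma.
Rotation about the center: fR = Iα with I = ½MR². No-slip gives a = αR, so f = (I/R²)a = (1/2)M a.
Substituting: Mg sinθ = (1 + 0.5000)Ma, so a = g sinθ/(1 + 0.5000) = (9.81) sin 13.5° / 1.500 = 1.527 m/s².

a ≈ 1.53 m/s²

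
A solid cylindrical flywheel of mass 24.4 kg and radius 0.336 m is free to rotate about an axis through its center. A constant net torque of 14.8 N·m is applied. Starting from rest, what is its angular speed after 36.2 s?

ω ≈ 389 rad/s

I = ½MR² = (1/2)(24.4)(0.336)² = 1.377 kg·m².
α = τ/I = 14.8/1.377 = 10.75 rad/s².
ω = ω₀ + αt = 0 + (10.75)(36.2) = 389.0 rad/s.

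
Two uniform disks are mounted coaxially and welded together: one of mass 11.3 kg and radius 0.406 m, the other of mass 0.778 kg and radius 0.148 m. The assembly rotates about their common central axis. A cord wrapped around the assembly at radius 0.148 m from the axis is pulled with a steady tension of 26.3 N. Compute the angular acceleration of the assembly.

I = ½M₁R₁² + ½M₂R₂² = ½(11.3)(0.406)² + ½(0.778)(0.148)² = 0.9398 kg·m².
τ = F r = (26.3)(0.148) = 3.892 N·m.
α = τ/I = 3.892/0.9398 = 4.142 rad/s².

α ≈ 4.14 rad/s²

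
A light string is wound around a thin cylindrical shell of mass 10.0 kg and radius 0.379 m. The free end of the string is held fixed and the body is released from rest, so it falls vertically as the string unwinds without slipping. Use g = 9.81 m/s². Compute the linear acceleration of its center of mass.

Translation: Mg − T = Ma. Rotation about the center: TR = Iα with I = MR².
With a = αR: T = (I/R²)a = M a, so Mg = (1 + 1.000)Ma.
a = g/(1 + 1.000) = 9.81/2.000 = 4.905 m/s².

a ≈ 4.91 m/s²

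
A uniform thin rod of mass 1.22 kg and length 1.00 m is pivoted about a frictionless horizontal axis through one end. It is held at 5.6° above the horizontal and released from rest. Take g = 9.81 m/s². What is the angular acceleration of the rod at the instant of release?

α ≈ 14.6 rad/s²

About the pivot, I = (1/3)ML² = (1/3)(1.22)(1.00)² = 0.4067 kg·m².
The weight acts at the center, a distance L/2 = 0.5000 m from the pivot; τ = Mg(L/2) cos 5.6° = 5.956 N·m.
α = τ/I = 5.956/0.4067 = 14.64 rad/s².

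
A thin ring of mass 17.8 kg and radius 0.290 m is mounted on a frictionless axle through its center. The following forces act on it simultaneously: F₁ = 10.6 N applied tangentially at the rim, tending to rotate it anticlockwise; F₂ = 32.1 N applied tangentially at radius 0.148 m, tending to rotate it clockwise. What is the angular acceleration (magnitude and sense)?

α ≈ 1.12 rad/s², clockwise

I = MR² = (17.8)(0.290)² = 1.497 kg·m².
Taking anticlockwise as positive: τ₁ = +(10.6)(0.290) = +3.074 N·m; τ₂ = −(32.1)(0.148) = −4.751 N·m.
Net torque τ = -1.677 N·m.
α = τ/I = -1.677/1.497 = -1.120 rad/s².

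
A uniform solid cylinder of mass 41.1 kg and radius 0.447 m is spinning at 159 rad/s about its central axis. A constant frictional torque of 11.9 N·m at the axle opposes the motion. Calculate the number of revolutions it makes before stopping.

I = ½MR² = (1/2)(41.1)(0.447)² = 4.106 kg·m².
The net torque has magnitude 11.9 N·m, opposing ω.
|α| = τ/I = 11.90/4.106 = 2.898 rad/s² (deceleration).
ω² = ω₀² − 2|α|θ with ω = 0 ⇒ θ = ω₀²/(2|α|) = 4362 rad = 694.2 rev.

≈ 694 revolutions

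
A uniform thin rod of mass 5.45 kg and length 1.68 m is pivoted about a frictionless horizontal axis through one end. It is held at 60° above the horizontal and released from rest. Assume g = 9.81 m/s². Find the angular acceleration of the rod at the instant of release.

α ≈ 4.38 rad/s²

About the pivot, I = (1/3)ML² = (1/3)(5.45)(1.68)² = 5.127 kg·m².
The weight acts at the center, a distance L/2 = 0.8400 m from the pivot; τ = Mg(L/2) cos 60° = 22.46 N·m.
α = τ/I = 22.46/5.127 = 4.379 rad/s².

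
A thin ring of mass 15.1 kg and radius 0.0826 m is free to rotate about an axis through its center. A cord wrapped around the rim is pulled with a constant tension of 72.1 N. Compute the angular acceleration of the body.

I = MR² = (15.1)(0.0826)² = 0.1030 kg·m².
τ = F R = (72.1)(0.0826) = 5.955 N·m.
From τ = Iα: α = 5.955/0.1030 = 57.81 rad/s².

α ≈ 57.8 rad/s²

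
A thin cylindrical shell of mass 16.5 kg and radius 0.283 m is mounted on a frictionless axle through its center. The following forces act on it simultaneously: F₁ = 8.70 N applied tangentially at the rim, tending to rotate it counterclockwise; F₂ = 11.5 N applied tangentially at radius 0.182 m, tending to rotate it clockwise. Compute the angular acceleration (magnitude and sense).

α ≈ 0.279 rad/s², counterclockwise

I = MR² = (16.5)(0.283)² = 1.321 kg·m².
Taking counterclockwise as positive: τ₁ = +(8.70)(0.283) = +2.462 N·m; τ₂ = −(11.5)(0.182) = −2.093 N·m.
Net torque τ = 0.3691 N·m.
α = τ/I = 0.3691/1.321 = 0.2793 rad/s².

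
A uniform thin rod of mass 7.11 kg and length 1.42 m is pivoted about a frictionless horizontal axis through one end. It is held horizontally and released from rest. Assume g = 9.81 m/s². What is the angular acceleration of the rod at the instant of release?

α ≈ 10.4 rad/s²

About the pivot, I = (1/3)ML² = (1/3)(7.11)(1.42)² = 4.779 kg·m².
The weight acts at the center, a distance L/2 = 0.7100 m from the pivot; τ = Mg(L/2) = 49.52 N·m.
α = τ/I = 49.52/4.779 = 10.36 rad/s².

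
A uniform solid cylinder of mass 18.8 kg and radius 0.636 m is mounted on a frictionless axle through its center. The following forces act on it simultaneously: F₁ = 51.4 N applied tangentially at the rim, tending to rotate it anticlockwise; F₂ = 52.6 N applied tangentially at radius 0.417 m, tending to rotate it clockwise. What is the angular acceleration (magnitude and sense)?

α ≈ 2.83 rad/s², anticlockwise

I = ½MR² = (1/2)(18.8)(0.636)² = 3.802 kg·m².
Taking anticlockwise as positive: τ₁ = +(51.4)(0.636) = +32.69 N·m; τ₂ = −(52.6)(0.417) = −21.93 N·m.
Net torque τ = 10.76 N·m.
α = τ/I = 10.76/3.802 = 2.829 rad/s².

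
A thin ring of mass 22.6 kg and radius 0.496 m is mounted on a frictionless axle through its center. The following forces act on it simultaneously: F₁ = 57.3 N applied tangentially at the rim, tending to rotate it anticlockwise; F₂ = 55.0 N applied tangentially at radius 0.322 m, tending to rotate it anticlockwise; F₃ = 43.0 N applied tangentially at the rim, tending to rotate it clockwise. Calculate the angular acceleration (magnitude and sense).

α ≈ 4.46 rad/s², anticlockwise

I = MR² = (22.6)(0.496)² = 5.560 kg·m².
Taking anticlockwise as positive: τ₁ = +(57.3)(0.496) = +28.42 N·m; τ₂ = +(55.0)(0.322) = +17.71 N·m; τ₃ = −(43.0)(0.496) = −21.33 N·m.
Net torque τ = 24.80 N·m.
α = τ/I = 24.80/5.560 = 4.461 rad/s².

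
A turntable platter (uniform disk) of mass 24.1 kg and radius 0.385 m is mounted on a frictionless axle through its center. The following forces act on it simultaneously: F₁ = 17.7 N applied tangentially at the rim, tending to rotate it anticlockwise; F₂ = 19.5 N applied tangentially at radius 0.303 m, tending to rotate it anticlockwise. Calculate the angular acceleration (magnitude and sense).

α ≈ 7.12 rad/s², anticlockwise

I = ½MR² = (1/2)(24.1)(0.385)² = 1.786 kg·m².
Taking anticlockwise as positive: τ₁ = +(17.7)(0.385) = +6.814 N·m; τ₂ = +(19.5)(0.303) = +5.909 N·m.
Net torque τ = 12.72 N·m.
α = τ/I = 12.72/1.786 = 7.123 rad/s².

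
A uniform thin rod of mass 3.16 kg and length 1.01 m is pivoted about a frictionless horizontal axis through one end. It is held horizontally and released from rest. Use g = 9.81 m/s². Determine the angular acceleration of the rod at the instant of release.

About the pivot, I = (1/3)ML² = (1/3)(3.16)(1.01)² = 1.075 kg·m².
The weight acts at the center, a distance L/2 = 0.5050 m from the pivot; τ = Mg(L/2) = 15.65 N·m.
α = τ/I = 15.65/1.075 = 14.57 rad/s².

α ≈ 14.6 rad/s²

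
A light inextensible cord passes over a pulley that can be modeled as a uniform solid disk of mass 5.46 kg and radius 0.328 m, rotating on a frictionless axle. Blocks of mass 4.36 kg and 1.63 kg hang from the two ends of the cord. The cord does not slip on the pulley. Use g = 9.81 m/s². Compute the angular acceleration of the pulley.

α ≈ 9.36 rad/s²

I = ½MR² = (1/2)(5.46)(0.328)² = 0.2937 kg·m².
Heavier block: m₁g − T₁ = m₁a. Lighter block: T₂ − m₂g = m₂a.
Pulley: (T₁ − T₂)R = Iα = I(a/R), so T₁ − T₂ = (I/R²)a = (1/2)M_p a = 2.730·a.
Adding the three: (m₁ − m₂)g = (m₁ + m₂ + 2.730)a, so a = (4.36 − 1.63)(9.81)/(4.36 + 1.63 + 2.730) = 3.071 m/s².
α = a/R = 3.071/0.328 = 9.364 rad/s².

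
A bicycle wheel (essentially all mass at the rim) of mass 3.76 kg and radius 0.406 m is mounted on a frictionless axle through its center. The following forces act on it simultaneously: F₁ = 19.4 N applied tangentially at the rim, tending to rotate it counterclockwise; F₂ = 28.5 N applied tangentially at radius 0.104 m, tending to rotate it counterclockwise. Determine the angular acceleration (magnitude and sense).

I = MR² = (3.76)(0.406)² = 0.6198 kg·m².
Taking counterclockwise as positive: τ₁ = +(19.4)(0.406) = +7.876 N·m; τ₂ = +(28.5)(0.104) = +2.964 N·m.
Net torque τ = 10.84 N·m.
α = τ/I = 10.84/0.6198 = 17.49 rad/s².

α ≈ 17.5 rad/s², counterclockwise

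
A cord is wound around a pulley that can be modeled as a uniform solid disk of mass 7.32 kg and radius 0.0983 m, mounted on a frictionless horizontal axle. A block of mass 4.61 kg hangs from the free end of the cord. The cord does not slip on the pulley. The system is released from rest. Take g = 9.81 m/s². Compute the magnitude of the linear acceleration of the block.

a ≈ 5.47 m/s²

I = ½MR² = (1/2)(7.32)(0.0983)² = 0.03537 kg·m².
Block: mg − T = ma. Pulley: TR = Iα. No-slip: a = αR, so T = (I/R²)a = 3.660·a.
Then mg = (m + 3.660)a, so a = (4.61)(9.81)/(4.61 + 3.660) = 5.468 m/s².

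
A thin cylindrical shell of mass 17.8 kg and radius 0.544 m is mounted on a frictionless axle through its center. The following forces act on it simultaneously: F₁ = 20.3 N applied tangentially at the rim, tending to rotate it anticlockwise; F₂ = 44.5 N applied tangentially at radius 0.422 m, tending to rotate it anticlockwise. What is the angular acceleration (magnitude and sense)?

α ≈ 5.66 rad/s², anticlockwise

I = MR² = (17.8)(0.544)² = 5.268 kg·m².
Taking anticlockwise as positive: τ₁ = +(20.3)(0.544) = +11.04 N·m; τ₂ = +(44.5)(0.422) = +18.78 N·m.
Net torque τ = 29.82 N·m.
α = τ/I = 29.82/5.268 = 5.661 rad/s².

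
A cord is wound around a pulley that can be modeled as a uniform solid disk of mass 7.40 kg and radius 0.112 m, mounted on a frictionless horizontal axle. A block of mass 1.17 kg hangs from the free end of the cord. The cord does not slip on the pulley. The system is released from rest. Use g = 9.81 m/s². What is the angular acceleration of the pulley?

α ≈ 21.0 rad/s²

I = ½MR² = (1/2)(7.40)(0.112)² = 0.04641 kg·m².
Block: mg − T = ma. Pulley: TR = Iα. No-slip: a = αR, so T = (I/R²)a = 3.700·a.
Then mg = (m + 3.700)a, so a = (1.17)(9.81)/(1.17 + 3.700) = 2.357 m/s².
α = a/R = 2.357/0.112 = 21.04 rad/s².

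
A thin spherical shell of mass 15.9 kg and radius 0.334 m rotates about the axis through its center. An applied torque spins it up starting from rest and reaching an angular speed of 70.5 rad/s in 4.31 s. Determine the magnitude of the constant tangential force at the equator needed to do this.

I = (2/3)MR² = (2/3)(15.9)(0.334)² = 1.182 kg·m².
α = Δω/Δt = (70.5 − 0)/4.31 = 16.36 rad/s².
The required torque is τ = Iα = (1.182)(16.36) = 19.34 N·m.
A tangential force at the equator gives τ = FR, so F = τ/R = 19.34/0.334 = 57.91 N.

F ≈ 57.9 N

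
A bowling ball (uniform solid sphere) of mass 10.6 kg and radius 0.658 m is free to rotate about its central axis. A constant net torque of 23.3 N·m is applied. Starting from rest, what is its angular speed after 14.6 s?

ω ≈ 185 rad/s

I = (2/5)MR² = (2/5)(10.6)(0.658)² = 1.836 kg·m².
α = τ/I = 23.3/1.836 = 12.69 rad/s².
ω = ω₀ + αt = 0 + (12.69)(14.6) = 185.3 rad/s.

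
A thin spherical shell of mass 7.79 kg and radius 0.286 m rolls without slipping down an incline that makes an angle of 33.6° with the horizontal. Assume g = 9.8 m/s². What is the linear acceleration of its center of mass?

Translation along the incline: Mg sinθ − f = Ma.
Rotation about the center: fR = Iα with I = (2/3)MR². No-slip gives a = αR, so f = (I/R²)a = (2/3)M a.
Substituting: Mg sinθ = (1 + 0.6667)Ma, so a = g sinθ/(1 + 0.6667) = (9.8) sin 33.6° / 1.667 = 3.254 m/s².

a ≈ 3.25 m/s²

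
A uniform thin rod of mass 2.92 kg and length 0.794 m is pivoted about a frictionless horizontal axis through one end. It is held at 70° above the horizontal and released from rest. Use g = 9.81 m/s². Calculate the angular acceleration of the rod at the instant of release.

α ≈ 6.34 rad/s²

About the pivot, I = (1/3)ML² = (1/3)(2.92)(0.794)² = 0.6136 kg·m².
The weight acts at the center, a distance L/2 = 0.3970 m from the pivot; τ = Mg(L/2) cos 70° = 3.890 N·m.
α = τ/I = 3.890/0.6136 = 6.339 rad/s².
(Equivalently α = (3g/(2L)) cos 70° = 6.339 rad/s².)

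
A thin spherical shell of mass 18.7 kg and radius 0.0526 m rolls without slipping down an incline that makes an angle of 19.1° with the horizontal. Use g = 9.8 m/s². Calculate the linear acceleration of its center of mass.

a ≈ 1.92 m/s²

Translation along the incline: Mg sinθ − f = Ma.
Rotation about the center: fR = Iα with I = (2/3)MR². No-slip gives a = αR, so f = (I/R²)a = (2/3)M a.
Substituting: Mg sinθ = (1 + 0.6667)Ma, so a = g sinθ/(1 + 0.6667) = (9.8) sin 19.1° / 1.667 = 1.924 m/s².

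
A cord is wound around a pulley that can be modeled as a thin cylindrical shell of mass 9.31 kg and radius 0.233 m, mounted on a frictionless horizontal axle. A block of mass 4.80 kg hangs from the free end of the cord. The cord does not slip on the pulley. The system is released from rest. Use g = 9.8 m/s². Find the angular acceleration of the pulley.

α ≈ 14.3 rad/s²

I = MR² = (9.31)(0.233)² = 0.5054 kg·m².
Block: mg − T = ma. Pulley: TR = Iα. No-slip: a = αR, so T = (I/R²)a = 9.310·a.
Then mg = (m + 9.310)a, so a = (4.80)(9.8)/(4.80 + 9.310) = 3.334 m/s².
α = a/R = 3.334/0.233 = 14.31 rad/s².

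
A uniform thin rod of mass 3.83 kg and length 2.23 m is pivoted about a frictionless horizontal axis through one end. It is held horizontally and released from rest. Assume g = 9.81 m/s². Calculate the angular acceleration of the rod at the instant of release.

α ≈ 6.60 rad/s²

About the pivot, I = (1/3)ML² = (1/3)(3.83)(2.23)² = 6.349 kg·m².
The weight acts at the center, a distance L/2 = 1.115 m from the pivot; τ = Mg(L/2) = 41.89 N·m.
α = τ/I = 41.89/6.349 = 6.599 rad/s².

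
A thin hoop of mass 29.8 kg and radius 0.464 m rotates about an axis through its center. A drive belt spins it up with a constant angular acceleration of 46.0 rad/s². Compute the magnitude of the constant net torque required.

τ ≈ 295 N·m

I = MR² = (29.8)(0.464)² = 6.416 kg·m².
τ = Iα = (6.416)(46.00) = 295.1 N·m.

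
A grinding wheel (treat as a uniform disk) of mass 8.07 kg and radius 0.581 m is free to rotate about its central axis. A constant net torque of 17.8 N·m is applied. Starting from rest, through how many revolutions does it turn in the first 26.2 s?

≈ 714 revolutions

I = ½MR² = (1/2)(8.07)(0.581)² = 1.362 kg·m².
α = τ/I = 17.8/1.362 = 13.07 rad/s².
θ = ½αt² = ½(13.07)(26.2)² = 4485 rad.
Revolutions = θ/(2π) = 713.9.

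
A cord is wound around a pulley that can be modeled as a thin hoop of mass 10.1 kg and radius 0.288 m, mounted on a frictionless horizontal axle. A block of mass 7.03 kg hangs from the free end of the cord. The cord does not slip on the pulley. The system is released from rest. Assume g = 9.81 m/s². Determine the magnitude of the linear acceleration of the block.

a ≈ 4.03 m/s²

I = MR² = (10.1)(0.288)² = 0.8377 kg·m².
Block: mg − T = ma. Pulley: TR = Iα. No-slip: a = αR, so T = (I/R²)a = 10.10·a.
Then mg = (m + 10.10)a, so a = (7.03)(9.81)/(7.03 + 10.10) = 4.026 m/s².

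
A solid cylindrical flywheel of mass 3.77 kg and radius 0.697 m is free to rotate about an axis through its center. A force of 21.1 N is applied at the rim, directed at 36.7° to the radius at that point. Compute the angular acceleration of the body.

I = ½MR² = (1/2)(3.77)(0.697)² = 0.9157 kg·m².
Only the tangential component produces torque: τ = F R sinθ = (21.1)(0.697) sin 36.7° = 8.789 N·m.
From τ = Iα: α = 8.789/0.9157 = 9.598 rad/s².

α ≈ 9.60 rad/s²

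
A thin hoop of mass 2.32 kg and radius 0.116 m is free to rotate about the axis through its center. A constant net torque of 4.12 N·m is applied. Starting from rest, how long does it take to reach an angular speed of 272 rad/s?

I = MR² = (2.32)(0.116)² = 0.03122 kg·m².
α = τ/I = 4.12/0.03122 = 132.0 rad/s².
ω = αt ⇒ t = ω/α = 272/132.0 = 2.061 s.

t ≈ 2.06 s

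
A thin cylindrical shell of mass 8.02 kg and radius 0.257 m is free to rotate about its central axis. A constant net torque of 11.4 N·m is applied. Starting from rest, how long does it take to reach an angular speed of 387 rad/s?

I = MR² = (8.02)(0.257)² = 0.5297 kg·m².
α = τ/I = 11.4/0.5297 = 21.52 rad/s².
ω = αt ⇒ t = ω/α = 387/21.52 = 17.98 s.

t ≈ 18.0 s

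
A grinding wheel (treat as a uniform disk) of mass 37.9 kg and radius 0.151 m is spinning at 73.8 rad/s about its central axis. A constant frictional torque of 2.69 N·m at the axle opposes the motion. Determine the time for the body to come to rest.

t ≈ 11.9 s

I = ½MR² = (1/2)(37.9)(0.151)² = 0.4321 kg·m².
The net torque has magnitude 2.69 N·m, opposing ω.
|α| = τ/I = 2.690/0.4321 = 6.226 rad/s² (deceleration).
0 = ω₀ − |α|t ⇒ t = ω₀/|α| = 73.8/6.226 = 11.85 s.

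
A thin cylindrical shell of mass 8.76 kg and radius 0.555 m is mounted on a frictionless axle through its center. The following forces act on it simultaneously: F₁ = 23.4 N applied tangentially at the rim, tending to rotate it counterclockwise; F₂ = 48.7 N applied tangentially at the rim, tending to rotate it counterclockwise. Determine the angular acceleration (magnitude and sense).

α ≈ 14.8 rad/s², counterclockwise

I = MR² = (8.76)(0.555)² = 2.698 kg·m².
Taking counterclockwise as positive: τ₁ = +(23.4)(0.555) = +12.99 N·m; τ₂ = +(48.7)(0.555) = +27.03 N·m.
Net torque τ = 40.02 N·m.
α = τ/I = 40.02/2.698 = 14.83 rad/s².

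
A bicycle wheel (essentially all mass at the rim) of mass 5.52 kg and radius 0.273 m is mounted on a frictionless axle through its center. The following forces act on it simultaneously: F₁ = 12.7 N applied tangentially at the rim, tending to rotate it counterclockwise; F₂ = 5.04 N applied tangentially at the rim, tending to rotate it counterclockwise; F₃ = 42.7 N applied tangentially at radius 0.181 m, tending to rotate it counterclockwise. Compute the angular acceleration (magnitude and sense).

α ≈ 30.6 rad/s², counterclockwise

I = MR² = (5.52)(0.273)² = 0.4114 kg·m².
Taking counterclockwise as positive: τ₁ = +(12.7)(0.273) = +3.467 N·m; τ₂ = +(5.04)(0.273) = +1.376 N·m; τ₃ = +(42.7)(0.181) = +7.729 N·m.
Net torque τ = 12.57 N·m.
α = τ/I = 12.57/0.4114 = 30.56 rad/s².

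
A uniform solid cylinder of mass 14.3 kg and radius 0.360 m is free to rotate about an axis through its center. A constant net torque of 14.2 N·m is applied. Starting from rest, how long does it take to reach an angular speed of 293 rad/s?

I = ½MR² = (1/2)(14.3)(0.360)² = 0.9266 kg·m².
α = τ/I = 14.2/0.9266 = 15.32 rad/s².
ω = αt ⇒ t = ω/α = 293/15.32 = 19.12 s.

t ≈ 19.1 s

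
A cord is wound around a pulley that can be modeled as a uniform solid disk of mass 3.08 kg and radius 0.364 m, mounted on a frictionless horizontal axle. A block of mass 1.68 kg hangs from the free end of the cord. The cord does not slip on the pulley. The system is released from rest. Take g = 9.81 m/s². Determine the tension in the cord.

T ≈ 7.88 N

I = ½MR² = (1/2)(3.08)(0.364)² = 0.2040 kg·m².
Block: mg − T = ma. Pulley: TR = Iα. No-slip: a = αR, so T = (I/R²)a = 1.540·a.
Then mg = (m + 1.540)a, so a = (1.68)(9.81)/(1.68 + 1.540) = 5.118 m/s².
T = 1.540·a = 7.882 N.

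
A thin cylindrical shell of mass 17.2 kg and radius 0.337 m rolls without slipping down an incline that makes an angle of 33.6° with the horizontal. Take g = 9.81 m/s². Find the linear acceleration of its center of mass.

Translation along the incline: Mg sinθ − f = Ma.
Rotation about the center: fR = Iα with I = MR². No-slip gives a = αR, so f = (I/R²)a = M a.
Substituting: Mg sinθ = (1 + 1.000)Ma, so a = g sinθ/(1 + 1.000) = (9.81) sin 33.6° / 2.000 = 2.714 m/s².

a ≈ 2.71 m/s²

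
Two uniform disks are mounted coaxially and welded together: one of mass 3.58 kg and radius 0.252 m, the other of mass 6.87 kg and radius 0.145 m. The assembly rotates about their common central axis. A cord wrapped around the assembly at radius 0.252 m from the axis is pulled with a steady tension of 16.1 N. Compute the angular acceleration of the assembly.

I = ½M₁R₁² + ½M₂R₂² = ½(3.58)(0.252)² + ½(6.87)(0.145)² = 0.1859 kg·m².
τ = F r = (16.1)(0.252) = 4.057 N·m.
α = τ/I = 4.057/0.1859 = 21.83 rad/s².

α ≈ 21.8 rad/s²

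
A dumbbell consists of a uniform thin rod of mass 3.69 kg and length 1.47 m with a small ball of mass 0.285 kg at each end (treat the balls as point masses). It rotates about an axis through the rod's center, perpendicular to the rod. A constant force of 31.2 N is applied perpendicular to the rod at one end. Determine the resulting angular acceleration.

I_rod = (1/12)ML² = (1/12)(3.69)(1.47)² = 0.6645 kg·m².
I_balls = 2·m·(L/2)² = 2(0.285)(0.7350)² = 0.3079 kg·m².
Total I = 0.9724 kg·m².
τ = F·(L/2) = (31.2)(0.735) = 22.93 N·m.
α = τ/I = 22.93/0.9724 = 23.58 rad/s².

α ≈ 23.6 rad/s²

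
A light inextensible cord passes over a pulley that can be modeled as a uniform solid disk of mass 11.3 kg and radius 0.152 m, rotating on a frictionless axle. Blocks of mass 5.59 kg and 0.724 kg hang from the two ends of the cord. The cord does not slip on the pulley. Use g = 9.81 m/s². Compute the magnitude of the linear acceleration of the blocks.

I = ½MR² = (1/2)(11.3)(0.152)² = 0.1305 kg·m².
Heavier block: m₁g − T₁ = m₁a. Lighter block: T₂ − m₂g = m₂a.
Pulley: (T₁ − T₂)R = Iα = I(a/R), so T₁ − T₂ = (I/R²)a = (1/2)M_p a = 5.650·a.
Adding the three: (m₁ − m₂)g = (m₁ + m₂ + 5.650)a, so a = (5.59 − 0.724)(9.81)/(5.59 + 0.724 + 5.650) = 3.990 m/s².

a ≈ 3.99 m/s²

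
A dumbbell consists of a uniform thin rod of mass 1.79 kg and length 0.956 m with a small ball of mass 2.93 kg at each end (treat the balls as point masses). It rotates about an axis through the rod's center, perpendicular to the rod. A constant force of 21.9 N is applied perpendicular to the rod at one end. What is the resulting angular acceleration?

I_rod = (1/12)ML² = (1/12)(1.79)(0.956)² = 0.1363 kg·m².
I_balls = 2·m·(L/2)² = 2(2.93)(0.4780)² = 1.339 kg·m².
Total I = 1.475 kg·m².
τ = F·(L/2) = (21.9)(0.478) = 10.47 N·m.
α = τ/I = 10.47/1.475 = 7.096 rad/s².

α ≈ 7.10 rad/s²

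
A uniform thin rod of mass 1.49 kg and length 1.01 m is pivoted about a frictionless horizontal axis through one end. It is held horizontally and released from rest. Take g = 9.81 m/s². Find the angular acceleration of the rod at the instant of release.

About the pivot, I = (1/3)ML² = (1/3)(1.49)(1.01)² = 0.5066 kg·m².
The weight acts at the center, a distance L/2 = 0.5050 m from the pivot; τ = Mg(L/2) = 7.382 N·m.
α = τ/I = 7.382/0.5066 = 14.57 rad/s².
(Equivalently α = (3g/(2L)) = 14.57 rad/s².)

α ≈ 14.6 rad/s²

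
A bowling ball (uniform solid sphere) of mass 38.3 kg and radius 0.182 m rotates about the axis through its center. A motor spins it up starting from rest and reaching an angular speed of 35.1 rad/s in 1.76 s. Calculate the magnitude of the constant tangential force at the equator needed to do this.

I = (2/5)MR² = (2/5)(38.3)(0.182)² = 0.5075 kg·m².
α = Δω/Δt = (35.1 − 0)/1.76 = 19.94 rad/s².
The required torque is τ = Iα = (0.5075)(19.94) = 10.12 N·m.
A tangential force at the equator gives τ = FR, so F = τ/R = 10.12/0.182 = 55.61 N.

F ≈ 55.6 N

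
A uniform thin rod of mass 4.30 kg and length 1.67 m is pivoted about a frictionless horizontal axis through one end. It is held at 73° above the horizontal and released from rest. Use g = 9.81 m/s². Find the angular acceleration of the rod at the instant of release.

α ≈ 2.58 rad/s²

About the pivot, I = (1/3)ML² = (1/3)(4.30)(1.67)² = 3.997 kg·m².
The weight acts at the center, a distance L/2 = 0.8350 m from the pivot; τ = Mg(L/2) cos 73° = 10.30 N·m.
α = τ/I = 10.30/3.997 = 2.576 rad/s².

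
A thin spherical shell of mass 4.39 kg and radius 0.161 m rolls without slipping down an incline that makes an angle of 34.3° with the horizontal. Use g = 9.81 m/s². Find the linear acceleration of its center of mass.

a ≈ 3.32 m/s²

Translation along the incline: Mg sinθ − f = Ma.
Rotation about the center: fR = Iα with I = (2/3)MR². No-slip gives a = αR, so f = (I/R²)a = (2/3)M a.
Substituting: Mg sinθ = (1 + 0.6667)Ma, so a = g sinθ/(1 + 0.6667) = (9.81) sin 34.3° / 1.667 = 3.317 m/s².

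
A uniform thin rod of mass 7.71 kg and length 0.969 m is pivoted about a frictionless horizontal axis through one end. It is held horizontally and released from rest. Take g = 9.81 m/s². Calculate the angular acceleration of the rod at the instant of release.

About the pivot, I = (1/3)ML² = (1/3)(7.71)(0.969)² = 2.413 kg·m².
The weight acts at the center, a distance L/2 = 0.4845 m from the pivot; τ = Mg(L/2) = 36.65 N·m.
α = τ/I = 36.65/2.413 = 15.19 rad/s².

α ≈ 15.2 rad/s²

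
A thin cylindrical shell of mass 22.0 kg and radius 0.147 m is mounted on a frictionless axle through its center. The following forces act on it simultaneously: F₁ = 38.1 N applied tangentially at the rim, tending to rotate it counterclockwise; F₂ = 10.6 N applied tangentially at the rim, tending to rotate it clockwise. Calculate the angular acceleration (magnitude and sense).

I = MR² = (22.0)(0.147)² = 0.4754 kg·m².
Taking counterclockwise as positive: τ₁ = +(38.1)(0.147) = +5.601 N·m; τ₂ = −(10.6)(0.147) = −1.558 N·m.
Net torque τ = 4.043 N·m.
α = τ/I = 4.043/0.4754 = 8.503 rad/s².

α ≈ 8.50 rad/s², counterclockwise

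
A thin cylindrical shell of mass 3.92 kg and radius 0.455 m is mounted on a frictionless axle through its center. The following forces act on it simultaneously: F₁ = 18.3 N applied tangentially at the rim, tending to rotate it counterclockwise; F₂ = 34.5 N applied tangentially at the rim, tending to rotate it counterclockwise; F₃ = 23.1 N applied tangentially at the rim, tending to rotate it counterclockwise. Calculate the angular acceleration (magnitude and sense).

α ≈ 42.6 rad/s², counterclockwise

I = MR² = (3.92)(0.455)² = 0.8115 kg·m².
Taking counterclockwise as positive: τ₁ = +(18.3)(0.455) = +8.327 N·m; τ₂ = +(34.5)(0.455) = +15.70 N·m; τ₃ = +(23.1)(0.455) = +10.51 N·m.
Net torque τ = 34.53 N·m.
α = τ/I = 34.53/0.8115 = 42.55 rad/s².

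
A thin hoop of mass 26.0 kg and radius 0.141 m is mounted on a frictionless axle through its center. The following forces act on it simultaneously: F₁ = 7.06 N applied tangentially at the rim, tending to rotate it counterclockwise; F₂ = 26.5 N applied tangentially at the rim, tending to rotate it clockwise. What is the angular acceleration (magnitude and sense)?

α ≈ 5.30 rad/s², clockwise

I = MR² = (26.0)(0.141)² = 0.5169 kg·m².
Taking counterclockwise as positive: τ₁ = +(7.06)(0.141) = +0.9955 N·m; τ₂ = −(26.5)(0.141) = −3.736 N·m.
Net torque τ = -2.741 N·m.
α = τ/I = -2.741/0.5169 = -5.303 rad/s².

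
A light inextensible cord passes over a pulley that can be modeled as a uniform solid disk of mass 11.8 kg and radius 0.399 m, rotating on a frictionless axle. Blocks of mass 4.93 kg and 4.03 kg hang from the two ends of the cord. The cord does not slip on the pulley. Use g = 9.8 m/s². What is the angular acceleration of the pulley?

α ≈ 1.49 rad/s²

I = ½MR² = (1/2)(11.8)(0.399)² = 0.9393 kg·m².
Heavier block: m₁g − T₁ = m₁a. Lighter block: T₂ − m₂g = m₂a.
Pulley: (T₁ − T₂)R = Iα = I(a/R), so T₁ − T₂ = (I/R²)a = (1/2)M_p a = 5.900·a.
Adding the three: (m₁ − m₂)g = (m₁ + m₂ + 5.900)a, so a = (4.93 − 4.03)(9.8)/(4.93 + 4.03 + 5.900) = 0.5935 m/s².
α = a/R = 0.5935/0.399 = 1.488 rad/s².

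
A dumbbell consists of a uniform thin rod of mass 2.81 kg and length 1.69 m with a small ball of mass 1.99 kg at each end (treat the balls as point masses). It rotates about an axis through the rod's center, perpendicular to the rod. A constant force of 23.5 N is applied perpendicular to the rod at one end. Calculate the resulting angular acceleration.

α ≈ 5.66 rad/s²

I_rod = (1/12)ML² = (1/12)(2.81)(1.69)² = 0.6688 kg·m².
I_balls = 2·m·(L/2)² = 2(1.99)(0.8450)² = 2.842 kg·m².
Total I = 3.511 kg·m².
τ = F·(L/2) = (23.5)(0.845) = 19.86 N·m.
α = τ/I = 19.86/3.511 = 5.656 rad/s².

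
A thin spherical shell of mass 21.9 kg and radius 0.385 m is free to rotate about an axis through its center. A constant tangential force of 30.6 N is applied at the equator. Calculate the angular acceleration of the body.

I = (2/3)MR² = (2/3)(21.9)(0.385)² = 2.164 kg·m².
τ = F R = (30.6)(0.385) = 11.78 N·m.
Newton's second law for rotation, τ = Iα, gives α = τ/I = 11.78/2.164 = 5.444 rad/s².

α ≈ 5.44 rad/s²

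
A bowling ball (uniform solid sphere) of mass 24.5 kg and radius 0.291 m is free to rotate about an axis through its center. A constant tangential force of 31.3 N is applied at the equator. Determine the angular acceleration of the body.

I = (2/5)MR² = (2/5)(24.5)(0.291)² = 0.8299 kg·m².
τ = F R = (31.3)(0.291) = 9.108 N·m.
From τ = Iα: α = 9.108/0.8299 = 10.98 rad/s².

α ≈ 11.0 rad/s²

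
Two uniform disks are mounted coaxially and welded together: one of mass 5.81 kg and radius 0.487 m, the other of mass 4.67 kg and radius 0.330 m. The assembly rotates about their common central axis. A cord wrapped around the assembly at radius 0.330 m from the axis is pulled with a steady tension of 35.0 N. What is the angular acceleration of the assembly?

α ≈ 12.2 rad/s²

I = ½M₁R₁² + ½M₂R₂² = ½(5.81)(0.487)² + ½(4.67)(0.330)² = 0.9433 kg·m².
τ = F r = (35.0)(0.330) = 11.55 N·m.
α = τ/I = 11.55/0.9433 = 12.24 rad/s².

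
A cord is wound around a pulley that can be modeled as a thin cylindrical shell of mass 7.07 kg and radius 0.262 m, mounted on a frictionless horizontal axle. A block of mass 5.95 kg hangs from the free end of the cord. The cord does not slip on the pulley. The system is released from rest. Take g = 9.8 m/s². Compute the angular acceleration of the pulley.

I = MR² = (7.07)(0.262)² = 0.4853 kg·m².
Block: mg − T = ma. Pulley: TR = Iα. No-slip: a = αR, so T = (I/R²)a = 7.070·a.
Then mg = (m + 7.070)a, so a = (5.95)(9.8)/(5.95 + 7.070) = 4.478 m/s².
α = a/R = 4.478/0.262 = 17.09 rad/s².

α ≈ 17.1 rad/s²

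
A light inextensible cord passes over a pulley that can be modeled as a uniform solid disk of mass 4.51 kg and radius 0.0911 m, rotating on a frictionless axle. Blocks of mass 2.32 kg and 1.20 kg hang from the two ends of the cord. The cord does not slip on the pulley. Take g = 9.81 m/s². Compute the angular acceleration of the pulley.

I = ½MR² = (1/2)(4.51)(0.0911)² = 0.01871 kg·m².
Heavier block: m₁g − T₁ = m₁a. Lighter block: T₂ − m₂g = m₂a.
Pulley: (T₁ − T₂)R = Iα = I(a/R), so T₁ − T₂ = (I/R²)a = (1/2)M_p a = 2.255·a.
Adding the three: (m₁ − m₂)g = (m₁ + m₂ + 2.255)a, so a = (2.32 − 1.20)(9.81)/(2.32 + 1.20 + 2.255) = 1.903 m/s².
α = a/R = 1.903/0.0911 = 20.88 rad/s².

α ≈ 20.9 rad/s²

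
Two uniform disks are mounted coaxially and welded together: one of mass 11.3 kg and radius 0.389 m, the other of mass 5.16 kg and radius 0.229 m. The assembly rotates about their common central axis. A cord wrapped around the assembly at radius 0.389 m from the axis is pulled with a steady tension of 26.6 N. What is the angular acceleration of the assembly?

α ≈ 10.4 rad/s²

I = ½M₁R₁² + ½M₂R₂² = ½(11.3)(0.389)² + ½(5.16)(0.229)² = 0.9903 kg·m².
τ = F r = (26.6)(0.389) = 10.35 N·m.
α = τ/I = 10.35/0.9903 = 10.45 rad/s².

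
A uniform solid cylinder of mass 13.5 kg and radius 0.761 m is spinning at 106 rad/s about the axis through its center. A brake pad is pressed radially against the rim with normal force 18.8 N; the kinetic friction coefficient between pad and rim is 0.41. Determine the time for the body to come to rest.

t ≈ 70.6 s

I = ½MR² = (1/2)(13.5)(0.761)² = 3.909 kg·m².
Friction force f = μN = (0.41)(18.8) = 7.708 N at the rim; torque magnitude τ = fR = 5.866 N·m, opposing ω.
|α| = τ/I = 5.866/3.909 = 1.501 rad/s² (deceleration).
0 = ω₀ − |α|t ⇒ t = ω₀/|α| = 106/1.501 = 70.64 s.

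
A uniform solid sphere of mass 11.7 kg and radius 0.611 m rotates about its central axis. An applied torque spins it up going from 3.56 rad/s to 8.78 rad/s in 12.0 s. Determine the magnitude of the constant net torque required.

I = (2/5)MR² = (2/5)(11.7)(0.611)² = 1.747 kg·m².
α = Δω/Δt = (8.78 − 3.56)/12.0 = 0.4350 rad/s².
τ = Iα = (1.747)(0.4350) = 0.7600 N·m.

τ ≈ 0.760 N·m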